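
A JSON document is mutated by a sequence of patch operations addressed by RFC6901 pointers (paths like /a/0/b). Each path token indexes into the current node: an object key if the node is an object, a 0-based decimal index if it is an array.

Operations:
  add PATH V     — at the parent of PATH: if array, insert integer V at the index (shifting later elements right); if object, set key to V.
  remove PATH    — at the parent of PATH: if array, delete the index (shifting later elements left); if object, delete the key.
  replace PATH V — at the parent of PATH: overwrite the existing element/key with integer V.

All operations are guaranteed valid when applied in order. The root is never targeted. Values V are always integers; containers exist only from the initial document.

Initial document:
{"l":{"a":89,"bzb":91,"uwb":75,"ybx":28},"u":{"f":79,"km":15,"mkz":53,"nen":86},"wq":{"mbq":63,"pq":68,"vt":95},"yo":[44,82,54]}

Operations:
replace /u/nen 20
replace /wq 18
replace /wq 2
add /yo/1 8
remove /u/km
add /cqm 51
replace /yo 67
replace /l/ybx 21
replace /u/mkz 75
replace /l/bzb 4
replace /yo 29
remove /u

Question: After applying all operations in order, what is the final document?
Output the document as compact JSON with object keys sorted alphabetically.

After op 1 (replace /u/nen 20): {"l":{"a":89,"bzb":91,"uwb":75,"ybx":28},"u":{"f":79,"km":15,"mkz":53,"nen":20},"wq":{"mbq":63,"pq":68,"vt":95},"yo":[44,82,54]}
After op 2 (replace /wq 18): {"l":{"a":89,"bzb":91,"uwb":75,"ybx":28},"u":{"f":79,"km":15,"mkz":53,"nen":20},"wq":18,"yo":[44,82,54]}
After op 3 (replace /wq 2): {"l":{"a":89,"bzb":91,"uwb":75,"ybx":28},"u":{"f":79,"km":15,"mkz":53,"nen":20},"wq":2,"yo":[44,82,54]}
After op 4 (add /yo/1 8): {"l":{"a":89,"bzb":91,"uwb":75,"ybx":28},"u":{"f":79,"km":15,"mkz":53,"nen":20},"wq":2,"yo":[44,8,82,54]}
After op 5 (remove /u/km): {"l":{"a":89,"bzb":91,"uwb":75,"ybx":28},"u":{"f":79,"mkz":53,"nen":20},"wq":2,"yo":[44,8,82,54]}
After op 6 (add /cqm 51): {"cqm":51,"l":{"a":89,"bzb":91,"uwb":75,"ybx":28},"u":{"f":79,"mkz":53,"nen":20},"wq":2,"yo":[44,8,82,54]}
After op 7 (replace /yo 67): {"cqm":51,"l":{"a":89,"bzb":91,"uwb":75,"ybx":28},"u":{"f":79,"mkz":53,"nen":20},"wq":2,"yo":67}
After op 8 (replace /l/ybx 21): {"cqm":51,"l":{"a":89,"bzb":91,"uwb":75,"ybx":21},"u":{"f":79,"mkz":53,"nen":20},"wq":2,"yo":67}
After op 9 (replace /u/mkz 75): {"cqm":51,"l":{"a":89,"bzb":91,"uwb":75,"ybx":21},"u":{"f":79,"mkz":75,"nen":20},"wq":2,"yo":67}
After op 10 (replace /l/bzb 4): {"cqm":51,"l":{"a":89,"bzb":4,"uwb":75,"ybx":21},"u":{"f":79,"mkz":75,"nen":20},"wq":2,"yo":67}
After op 11 (replace /yo 29): {"cqm":51,"l":{"a":89,"bzb":4,"uwb":75,"ybx":21},"u":{"f":79,"mkz":75,"nen":20},"wq":2,"yo":29}
After op 12 (remove /u): {"cqm":51,"l":{"a":89,"bzb":4,"uwb":75,"ybx":21},"wq":2,"yo":29}

Answer: {"cqm":51,"l":{"a":89,"bzb":4,"uwb":75,"ybx":21},"wq":2,"yo":29}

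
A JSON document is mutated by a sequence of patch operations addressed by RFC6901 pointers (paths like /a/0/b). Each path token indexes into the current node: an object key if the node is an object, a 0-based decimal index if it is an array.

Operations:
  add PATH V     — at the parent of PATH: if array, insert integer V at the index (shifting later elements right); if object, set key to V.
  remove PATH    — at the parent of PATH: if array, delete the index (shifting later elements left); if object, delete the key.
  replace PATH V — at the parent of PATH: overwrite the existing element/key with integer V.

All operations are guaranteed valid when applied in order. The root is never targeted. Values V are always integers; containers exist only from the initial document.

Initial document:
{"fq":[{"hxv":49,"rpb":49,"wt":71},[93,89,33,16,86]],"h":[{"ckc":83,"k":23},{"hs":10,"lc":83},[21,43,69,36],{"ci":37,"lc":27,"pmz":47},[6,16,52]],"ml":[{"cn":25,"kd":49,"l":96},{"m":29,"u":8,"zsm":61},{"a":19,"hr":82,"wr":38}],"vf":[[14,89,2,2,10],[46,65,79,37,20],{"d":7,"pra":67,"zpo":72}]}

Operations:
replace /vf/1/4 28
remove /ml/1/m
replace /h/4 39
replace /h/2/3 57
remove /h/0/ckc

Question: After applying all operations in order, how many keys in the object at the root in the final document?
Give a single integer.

After op 1 (replace /vf/1/4 28): {"fq":[{"hxv":49,"rpb":49,"wt":71},[93,89,33,16,86]],"h":[{"ckc":83,"k":23},{"hs":10,"lc":83},[21,43,69,36],{"ci":37,"lc":27,"pmz":47},[6,16,52]],"ml":[{"cn":25,"kd":49,"l":96},{"m":29,"u":8,"zsm":61},{"a":19,"hr":82,"wr":38}],"vf":[[14,89,2,2,10],[46,65,79,37,28],{"d":7,"pra":67,"zpo":72}]}
After op 2 (remove /ml/1/m): {"fq":[{"hxv":49,"rpb":49,"wt":71},[93,89,33,16,86]],"h":[{"ckc":83,"k":23},{"hs":10,"lc":83},[21,43,69,36],{"ci":37,"lc":27,"pmz":47},[6,16,52]],"ml":[{"cn":25,"kd":49,"l":96},{"u":8,"zsm":61},{"a":19,"hr":82,"wr":38}],"vf":[[14,89,2,2,10],[46,65,79,37,28],{"d":7,"pra":67,"zpo":72}]}
After op 3 (replace /h/4 39): {"fq":[{"hxv":49,"rpb":49,"wt":71},[93,89,33,16,86]],"h":[{"ckc":83,"k":23},{"hs":10,"lc":83},[21,43,69,36],{"ci":37,"lc":27,"pmz":47},39],"ml":[{"cn":25,"kd":49,"l":96},{"u":8,"zsm":61},{"a":19,"hr":82,"wr":38}],"vf":[[14,89,2,2,10],[46,65,79,37,28],{"d":7,"pra":67,"zpo":72}]}
After op 4 (replace /h/2/3 57): {"fq":[{"hxv":49,"rpb":49,"wt":71},[93,89,33,16,86]],"h":[{"ckc":83,"k":23},{"hs":10,"lc":83},[21,43,69,57],{"ci":37,"lc":27,"pmz":47},39],"ml":[{"cn":25,"kd":49,"l":96},{"u":8,"zsm":61},{"a":19,"hr":82,"wr":38}],"vf":[[14,89,2,2,10],[46,65,79,37,28],{"d":7,"pra":67,"zpo":72}]}
After op 5 (remove /h/0/ckc): {"fq":[{"hxv":49,"rpb":49,"wt":71},[93,89,33,16,86]],"h":[{"k":23},{"hs":10,"lc":83},[21,43,69,57],{"ci":37,"lc":27,"pmz":47},39],"ml":[{"cn":25,"kd":49,"l":96},{"u":8,"zsm":61},{"a":19,"hr":82,"wr":38}],"vf":[[14,89,2,2,10],[46,65,79,37,28],{"d":7,"pra":67,"zpo":72}]}
Size at the root: 4

Answer: 4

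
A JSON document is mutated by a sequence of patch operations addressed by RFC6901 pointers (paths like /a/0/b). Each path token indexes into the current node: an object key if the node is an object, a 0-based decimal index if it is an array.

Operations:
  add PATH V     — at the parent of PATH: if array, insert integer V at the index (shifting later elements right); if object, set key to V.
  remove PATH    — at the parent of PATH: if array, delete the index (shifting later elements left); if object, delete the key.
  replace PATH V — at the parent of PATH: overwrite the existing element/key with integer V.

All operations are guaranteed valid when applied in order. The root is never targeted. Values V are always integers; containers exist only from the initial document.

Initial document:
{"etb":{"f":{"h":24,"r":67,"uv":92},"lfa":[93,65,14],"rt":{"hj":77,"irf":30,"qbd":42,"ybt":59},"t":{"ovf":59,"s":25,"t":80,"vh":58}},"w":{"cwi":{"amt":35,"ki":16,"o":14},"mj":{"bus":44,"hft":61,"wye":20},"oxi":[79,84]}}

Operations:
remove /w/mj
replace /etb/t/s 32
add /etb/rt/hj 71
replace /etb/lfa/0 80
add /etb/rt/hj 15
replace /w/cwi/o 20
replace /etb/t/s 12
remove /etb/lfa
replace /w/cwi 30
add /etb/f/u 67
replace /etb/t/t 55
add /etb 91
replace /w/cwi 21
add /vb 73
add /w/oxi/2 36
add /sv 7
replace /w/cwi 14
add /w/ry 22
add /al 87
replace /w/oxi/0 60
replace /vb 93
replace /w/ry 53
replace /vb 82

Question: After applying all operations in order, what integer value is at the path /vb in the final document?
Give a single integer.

After op 1 (remove /w/mj): {"etb":{"f":{"h":24,"r":67,"uv":92},"lfa":[93,65,14],"rt":{"hj":77,"irf":30,"qbd":42,"ybt":59},"t":{"ovf":59,"s":25,"t":80,"vh":58}},"w":{"cwi":{"amt":35,"ki":16,"o":14},"oxi":[79,84]}}
After op 2 (replace /etb/t/s 32): {"etb":{"f":{"h":24,"r":67,"uv":92},"lfa":[93,65,14],"rt":{"hj":77,"irf":30,"qbd":42,"ybt":59},"t":{"ovf":59,"s":32,"t":80,"vh":58}},"w":{"cwi":{"amt":35,"ki":16,"o":14},"oxi":[79,84]}}
After op 3 (add /etb/rt/hj 71): {"etb":{"f":{"h":24,"r":67,"uv":92},"lfa":[93,65,14],"rt":{"hj":71,"irf":30,"qbd":42,"ybt":59},"t":{"ovf":59,"s":32,"t":80,"vh":58}},"w":{"cwi":{"amt":35,"ki":16,"o":14},"oxi":[79,84]}}
After op 4 (replace /etb/lfa/0 80): {"etb":{"f":{"h":24,"r":67,"uv":92},"lfa":[80,65,14],"rt":{"hj":71,"irf":30,"qbd":42,"ybt":59},"t":{"ovf":59,"s":32,"t":80,"vh":58}},"w":{"cwi":{"amt":35,"ki":16,"o":14},"oxi":[79,84]}}
After op 5 (add /etb/rt/hj 15): {"etb":{"f":{"h":24,"r":67,"uv":92},"lfa":[80,65,14],"rt":{"hj":15,"irf":30,"qbd":42,"ybt":59},"t":{"ovf":59,"s":32,"t":80,"vh":58}},"w":{"cwi":{"amt":35,"ki":16,"o":14},"oxi":[79,84]}}
After op 6 (replace /w/cwi/o 20): {"etb":{"f":{"h":24,"r":67,"uv":92},"lfa":[80,65,14],"rt":{"hj":15,"irf":30,"qbd":42,"ybt":59},"t":{"ovf":59,"s":32,"t":80,"vh":58}},"w":{"cwi":{"amt":35,"ki":16,"o":20},"oxi":[79,84]}}
After op 7 (replace /etb/t/s 12): {"etb":{"f":{"h":24,"r":67,"uv":92},"lfa":[80,65,14],"rt":{"hj":15,"irf":30,"qbd":42,"ybt":59},"t":{"ovf":59,"s":12,"t":80,"vh":58}},"w":{"cwi":{"amt":35,"ki":16,"o":20},"oxi":[79,84]}}
After op 8 (remove /etb/lfa): {"etb":{"f":{"h":24,"r":67,"uv":92},"rt":{"hj":15,"irf":30,"qbd":42,"ybt":59},"t":{"ovf":59,"s":12,"t":80,"vh":58}},"w":{"cwi":{"amt":35,"ki":16,"o":20},"oxi":[79,84]}}
After op 9 (replace /w/cwi 30): {"etb":{"f":{"h":24,"r":67,"uv":92},"rt":{"hj":15,"irf":30,"qbd":42,"ybt":59},"t":{"ovf":59,"s":12,"t":80,"vh":58}},"w":{"cwi":30,"oxi":[79,84]}}
After op 10 (add /etb/f/u 67): {"etb":{"f":{"h":24,"r":67,"u":67,"uv":92},"rt":{"hj":15,"irf":30,"qbd":42,"ybt":59},"t":{"ovf":59,"s":12,"t":80,"vh":58}},"w":{"cwi":30,"oxi":[79,84]}}
After op 11 (replace /etb/t/t 55): {"etb":{"f":{"h":24,"r":67,"u":67,"uv":92},"rt":{"hj":15,"irf":30,"qbd":42,"ybt":59},"t":{"ovf":59,"s":12,"t":55,"vh":58}},"w":{"cwi":30,"oxi":[79,84]}}
After op 12 (add /etb 91): {"etb":91,"w":{"cwi":30,"oxi":[79,84]}}
After op 13 (replace /w/cwi 21): {"etb":91,"w":{"cwi":21,"oxi":[79,84]}}
After op 14 (add /vb 73): {"etb":91,"vb":73,"w":{"cwi":21,"oxi":[79,84]}}
After op 15 (add /w/oxi/2 36): {"etb":91,"vb":73,"w":{"cwi":21,"oxi":[79,84,36]}}
After op 16 (add /sv 7): {"etb":91,"sv":7,"vb":73,"w":{"cwi":21,"oxi":[79,84,36]}}
After op 17 (replace /w/cwi 14): {"etb":91,"sv":7,"vb":73,"w":{"cwi":14,"oxi":[79,84,36]}}
After op 18 (add /w/ry 22): {"etb":91,"sv":7,"vb":73,"w":{"cwi":14,"oxi":[79,84,36],"ry":22}}
After op 19 (add /al 87): {"al":87,"etb":91,"sv":7,"vb":73,"w":{"cwi":14,"oxi":[79,84,36],"ry":22}}
After op 20 (replace /w/oxi/0 60): {"al":87,"etb":91,"sv":7,"vb":73,"w":{"cwi":14,"oxi":[60,84,36],"ry":22}}
After op 21 (replace /vb 93): {"al":87,"etb":91,"sv":7,"vb":93,"w":{"cwi":14,"oxi":[60,84,36],"ry":22}}
After op 22 (replace /w/ry 53): {"al":87,"etb":91,"sv":7,"vb":93,"w":{"cwi":14,"oxi":[60,84,36],"ry":53}}
After op 23 (replace /vb 82): {"al":87,"etb":91,"sv":7,"vb":82,"w":{"cwi":14,"oxi":[60,84,36],"ry":53}}
Value at /vb: 82

Answer: 82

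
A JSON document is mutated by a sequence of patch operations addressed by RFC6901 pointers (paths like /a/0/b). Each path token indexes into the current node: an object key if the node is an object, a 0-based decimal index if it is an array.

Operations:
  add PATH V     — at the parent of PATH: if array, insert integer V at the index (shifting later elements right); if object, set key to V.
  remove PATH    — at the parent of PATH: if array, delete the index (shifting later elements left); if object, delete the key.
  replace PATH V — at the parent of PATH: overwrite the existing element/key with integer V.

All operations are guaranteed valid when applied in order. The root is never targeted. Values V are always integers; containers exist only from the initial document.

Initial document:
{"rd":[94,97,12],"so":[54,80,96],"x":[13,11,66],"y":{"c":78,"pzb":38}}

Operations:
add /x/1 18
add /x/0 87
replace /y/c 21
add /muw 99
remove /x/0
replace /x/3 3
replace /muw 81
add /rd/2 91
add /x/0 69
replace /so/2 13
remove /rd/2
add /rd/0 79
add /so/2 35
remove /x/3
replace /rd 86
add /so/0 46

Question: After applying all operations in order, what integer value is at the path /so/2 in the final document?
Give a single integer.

Answer: 80

Derivation:
After op 1 (add /x/1 18): {"rd":[94,97,12],"so":[54,80,96],"x":[13,18,11,66],"y":{"c":78,"pzb":38}}
After op 2 (add /x/0 87): {"rd":[94,97,12],"so":[54,80,96],"x":[87,13,18,11,66],"y":{"c":78,"pzb":38}}
After op 3 (replace /y/c 21): {"rd":[94,97,12],"so":[54,80,96],"x":[87,13,18,11,66],"y":{"c":21,"pzb":38}}
After op 4 (add /muw 99): {"muw":99,"rd":[94,97,12],"so":[54,80,96],"x":[87,13,18,11,66],"y":{"c":21,"pzb":38}}
After op 5 (remove /x/0): {"muw":99,"rd":[94,97,12],"so":[54,80,96],"x":[13,18,11,66],"y":{"c":21,"pzb":38}}
After op 6 (replace /x/3 3): {"muw":99,"rd":[94,97,12],"so":[54,80,96],"x":[13,18,11,3],"y":{"c":21,"pzb":38}}
After op 7 (replace /muw 81): {"muw":81,"rd":[94,97,12],"so":[54,80,96],"x":[13,18,11,3],"y":{"c":21,"pzb":38}}
After op 8 (add /rd/2 91): {"muw":81,"rd":[94,97,91,12],"so":[54,80,96],"x":[13,18,11,3],"y":{"c":21,"pzb":38}}
After op 9 (add /x/0 69): {"muw":81,"rd":[94,97,91,12],"so":[54,80,96],"x":[69,13,18,11,3],"y":{"c":21,"pzb":38}}
After op 10 (replace /so/2 13): {"muw":81,"rd":[94,97,91,12],"so":[54,80,13],"x":[69,13,18,11,3],"y":{"c":21,"pzb":38}}
After op 11 (remove /rd/2): {"muw":81,"rd":[94,97,12],"so":[54,80,13],"x":[69,13,18,11,3],"y":{"c":21,"pzb":38}}
After op 12 (add /rd/0 79): {"muw":81,"rd":[79,94,97,12],"so":[54,80,13],"x":[69,13,18,11,3],"y":{"c":21,"pzb":38}}
After op 13 (add /so/2 35): {"muw":81,"rd":[79,94,97,12],"so":[54,80,35,13],"x":[69,13,18,11,3],"y":{"c":21,"pzb":38}}
After op 14 (remove /x/3): {"muw":81,"rd":[79,94,97,12],"so":[54,80,35,13],"x":[69,13,18,3],"y":{"c":21,"pzb":38}}
After op 15 (replace /rd 86): {"muw":81,"rd":86,"so":[54,80,35,13],"x":[69,13,18,3],"y":{"c":21,"pzb":38}}
After op 16 (add /so/0 46): {"muw":81,"rd":86,"so":[46,54,80,35,13],"x":[69,13,18,3],"y":{"c":21,"pzb":38}}
Value at /so/2: 80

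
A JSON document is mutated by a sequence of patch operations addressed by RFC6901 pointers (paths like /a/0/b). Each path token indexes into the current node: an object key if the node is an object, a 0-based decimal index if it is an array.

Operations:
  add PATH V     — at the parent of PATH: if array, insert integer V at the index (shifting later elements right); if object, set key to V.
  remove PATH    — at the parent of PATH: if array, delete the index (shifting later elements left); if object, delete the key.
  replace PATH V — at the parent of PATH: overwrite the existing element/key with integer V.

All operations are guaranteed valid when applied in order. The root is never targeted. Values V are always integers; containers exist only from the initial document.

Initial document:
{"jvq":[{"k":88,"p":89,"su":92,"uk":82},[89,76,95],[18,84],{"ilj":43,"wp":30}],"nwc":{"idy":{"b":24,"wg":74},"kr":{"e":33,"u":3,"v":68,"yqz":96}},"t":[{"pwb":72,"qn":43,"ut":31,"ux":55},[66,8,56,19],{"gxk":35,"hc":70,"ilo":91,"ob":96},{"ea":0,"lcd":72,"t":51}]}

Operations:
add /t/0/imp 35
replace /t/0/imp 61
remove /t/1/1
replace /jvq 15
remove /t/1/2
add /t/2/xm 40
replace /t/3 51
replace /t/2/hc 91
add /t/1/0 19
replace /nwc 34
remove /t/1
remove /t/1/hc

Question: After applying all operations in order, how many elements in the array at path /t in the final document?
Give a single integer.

Answer: 3

Derivation:
After op 1 (add /t/0/imp 35): {"jvq":[{"k":88,"p":89,"su":92,"uk":82},[89,76,95],[18,84],{"ilj":43,"wp":30}],"nwc":{"idy":{"b":24,"wg":74},"kr":{"e":33,"u":3,"v":68,"yqz":96}},"t":[{"imp":35,"pwb":72,"qn":43,"ut":31,"ux":55},[66,8,56,19],{"gxk":35,"hc":70,"ilo":91,"ob":96},{"ea":0,"lcd":72,"t":51}]}
After op 2 (replace /t/0/imp 61): {"jvq":[{"k":88,"p":89,"su":92,"uk":82},[89,76,95],[18,84],{"ilj":43,"wp":30}],"nwc":{"idy":{"b":24,"wg":74},"kr":{"e":33,"u":3,"v":68,"yqz":96}},"t":[{"imp":61,"pwb":72,"qn":43,"ut":31,"ux":55},[66,8,56,19],{"gxk":35,"hc":70,"ilo":91,"ob":96},{"ea":0,"lcd":72,"t":51}]}
After op 3 (remove /t/1/1): {"jvq":[{"k":88,"p":89,"su":92,"uk":82},[89,76,95],[18,84],{"ilj":43,"wp":30}],"nwc":{"idy":{"b":24,"wg":74},"kr":{"e":33,"u":3,"v":68,"yqz":96}},"t":[{"imp":61,"pwb":72,"qn":43,"ut":31,"ux":55},[66,56,19],{"gxk":35,"hc":70,"ilo":91,"ob":96},{"ea":0,"lcd":72,"t":51}]}
After op 4 (replace /jvq 15): {"jvq":15,"nwc":{"idy":{"b":24,"wg":74},"kr":{"e":33,"u":3,"v":68,"yqz":96}},"t":[{"imp":61,"pwb":72,"qn":43,"ut":31,"ux":55},[66,56,19],{"gxk":35,"hc":70,"ilo":91,"ob":96},{"ea":0,"lcd":72,"t":51}]}
After op 5 (remove /t/1/2): {"jvq":15,"nwc":{"idy":{"b":24,"wg":74},"kr":{"e":33,"u":3,"v":68,"yqz":96}},"t":[{"imp":61,"pwb":72,"qn":43,"ut":31,"ux":55},[66,56],{"gxk":35,"hc":70,"ilo":91,"ob":96},{"ea":0,"lcd":72,"t":51}]}
After op 6 (add /t/2/xm 40): {"jvq":15,"nwc":{"idy":{"b":24,"wg":74},"kr":{"e":33,"u":3,"v":68,"yqz":96}},"t":[{"imp":61,"pwb":72,"qn":43,"ut":31,"ux":55},[66,56],{"gxk":35,"hc":70,"ilo":91,"ob":96,"xm":40},{"ea":0,"lcd":72,"t":51}]}
After op 7 (replace /t/3 51): {"jvq":15,"nwc":{"idy":{"b":24,"wg":74},"kr":{"e":33,"u":3,"v":68,"yqz":96}},"t":[{"imp":61,"pwb":72,"qn":43,"ut":31,"ux":55},[66,56],{"gxk":35,"hc":70,"ilo":91,"ob":96,"xm":40},51]}
After op 8 (replace /t/2/hc 91): {"jvq":15,"nwc":{"idy":{"b":24,"wg":74},"kr":{"e":33,"u":3,"v":68,"yqz":96}},"t":[{"imp":61,"pwb":72,"qn":43,"ut":31,"ux":55},[66,56],{"gxk":35,"hc":91,"ilo":91,"ob":96,"xm":40},51]}
After op 9 (add /t/1/0 19): {"jvq":15,"nwc":{"idy":{"b":24,"wg":74},"kr":{"e":33,"u":3,"v":68,"yqz":96}},"t":[{"imp":61,"pwb":72,"qn":43,"ut":31,"ux":55},[19,66,56],{"gxk":35,"hc":91,"ilo":91,"ob":96,"xm":40},51]}
After op 10 (replace /nwc 34): {"jvq":15,"nwc":34,"t":[{"imp":61,"pwb":72,"qn":43,"ut":31,"ux":55},[19,66,56],{"gxk":35,"hc":91,"ilo":91,"ob":96,"xm":40},51]}
After op 11 (remove /t/1): {"jvq":15,"nwc":34,"t":[{"imp":61,"pwb":72,"qn":43,"ut":31,"ux":55},{"gxk":35,"hc":91,"ilo":91,"ob":96,"xm":40},51]}
After op 12 (remove /t/1/hc): {"jvq":15,"nwc":34,"t":[{"imp":61,"pwb":72,"qn":43,"ut":31,"ux":55},{"gxk":35,"ilo":91,"ob":96,"xm":40},51]}
Size at path /t: 3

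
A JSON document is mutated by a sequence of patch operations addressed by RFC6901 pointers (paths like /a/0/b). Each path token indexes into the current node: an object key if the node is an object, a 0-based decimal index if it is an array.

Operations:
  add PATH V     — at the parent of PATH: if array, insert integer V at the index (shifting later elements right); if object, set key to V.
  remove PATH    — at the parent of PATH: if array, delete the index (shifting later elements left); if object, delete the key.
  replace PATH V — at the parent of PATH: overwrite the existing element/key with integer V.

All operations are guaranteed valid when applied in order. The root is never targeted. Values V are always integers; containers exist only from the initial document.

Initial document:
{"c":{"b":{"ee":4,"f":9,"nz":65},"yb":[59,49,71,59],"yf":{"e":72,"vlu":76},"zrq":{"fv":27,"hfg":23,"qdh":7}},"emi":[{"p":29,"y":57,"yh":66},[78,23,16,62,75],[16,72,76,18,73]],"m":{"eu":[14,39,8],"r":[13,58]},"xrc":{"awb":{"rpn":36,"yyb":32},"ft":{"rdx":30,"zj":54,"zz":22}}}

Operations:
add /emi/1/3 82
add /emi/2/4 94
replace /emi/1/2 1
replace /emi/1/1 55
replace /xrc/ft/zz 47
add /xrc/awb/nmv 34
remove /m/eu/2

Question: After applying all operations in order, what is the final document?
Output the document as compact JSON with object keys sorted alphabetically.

Answer: {"c":{"b":{"ee":4,"f":9,"nz":65},"yb":[59,49,71,59],"yf":{"e":72,"vlu":76},"zrq":{"fv":27,"hfg":23,"qdh":7}},"emi":[{"p":29,"y":57,"yh":66},[78,55,1,82,62,75],[16,72,76,18,94,73]],"m":{"eu":[14,39],"r":[13,58]},"xrc":{"awb":{"nmv":34,"rpn":36,"yyb":32},"ft":{"rdx":30,"zj":54,"zz":47}}}

Derivation:
After op 1 (add /emi/1/3 82): {"c":{"b":{"ee":4,"f":9,"nz":65},"yb":[59,49,71,59],"yf":{"e":72,"vlu":76},"zrq":{"fv":27,"hfg":23,"qdh":7}},"emi":[{"p":29,"y":57,"yh":66},[78,23,16,82,62,75],[16,72,76,18,73]],"m":{"eu":[14,39,8],"r":[13,58]},"xrc":{"awb":{"rpn":36,"yyb":32},"ft":{"rdx":30,"zj":54,"zz":22}}}
After op 2 (add /emi/2/4 94): {"c":{"b":{"ee":4,"f":9,"nz":65},"yb":[59,49,71,59],"yf":{"e":72,"vlu":76},"zrq":{"fv":27,"hfg":23,"qdh":7}},"emi":[{"p":29,"y":57,"yh":66},[78,23,16,82,62,75],[16,72,76,18,94,73]],"m":{"eu":[14,39,8],"r":[13,58]},"xrc":{"awb":{"rpn":36,"yyb":32},"ft":{"rdx":30,"zj":54,"zz":22}}}
After op 3 (replace /emi/1/2 1): {"c":{"b":{"ee":4,"f":9,"nz":65},"yb":[59,49,71,59],"yf":{"e":72,"vlu":76},"zrq":{"fv":27,"hfg":23,"qdh":7}},"emi":[{"p":29,"y":57,"yh":66},[78,23,1,82,62,75],[16,72,76,18,94,73]],"m":{"eu":[14,39,8],"r":[13,58]},"xrc":{"awb":{"rpn":36,"yyb":32},"ft":{"rdx":30,"zj":54,"zz":22}}}
After op 4 (replace /emi/1/1 55): {"c":{"b":{"ee":4,"f":9,"nz":65},"yb":[59,49,71,59],"yf":{"e":72,"vlu":76},"zrq":{"fv":27,"hfg":23,"qdh":7}},"emi":[{"p":29,"y":57,"yh":66},[78,55,1,82,62,75],[16,72,76,18,94,73]],"m":{"eu":[14,39,8],"r":[13,58]},"xrc":{"awb":{"rpn":36,"yyb":32},"ft":{"rdx":30,"zj":54,"zz":22}}}
After op 5 (replace /xrc/ft/zz 47): {"c":{"b":{"ee":4,"f":9,"nz":65},"yb":[59,49,71,59],"yf":{"e":72,"vlu":76},"zrq":{"fv":27,"hfg":23,"qdh":7}},"emi":[{"p":29,"y":57,"yh":66},[78,55,1,82,62,75],[16,72,76,18,94,73]],"m":{"eu":[14,39,8],"r":[13,58]},"xrc":{"awb":{"rpn":36,"yyb":32},"ft":{"rdx":30,"zj":54,"zz":47}}}
After op 6 (add /xrc/awb/nmv 34): {"c":{"b":{"ee":4,"f":9,"nz":65},"yb":[59,49,71,59],"yf":{"e":72,"vlu":76},"zrq":{"fv":27,"hfg":23,"qdh":7}},"emi":[{"p":29,"y":57,"yh":66},[78,55,1,82,62,75],[16,72,76,18,94,73]],"m":{"eu":[14,39,8],"r":[13,58]},"xrc":{"awb":{"nmv":34,"rpn":36,"yyb":32},"ft":{"rdx":30,"zj":54,"zz":47}}}
After op 7 (remove /m/eu/2): {"c":{"b":{"ee":4,"f":9,"nz":65},"yb":[59,49,71,59],"yf":{"e":72,"vlu":76},"zrq":{"fv":27,"hfg":23,"qdh":7}},"emi":[{"p":29,"y":57,"yh":66},[78,55,1,82,62,75],[16,72,76,18,94,73]],"m":{"eu":[14,39],"r":[13,58]},"xrc":{"awb":{"nmv":34,"rpn":36,"yyb":32},"ft":{"rdx":30,"zj":54,"zz":47}}}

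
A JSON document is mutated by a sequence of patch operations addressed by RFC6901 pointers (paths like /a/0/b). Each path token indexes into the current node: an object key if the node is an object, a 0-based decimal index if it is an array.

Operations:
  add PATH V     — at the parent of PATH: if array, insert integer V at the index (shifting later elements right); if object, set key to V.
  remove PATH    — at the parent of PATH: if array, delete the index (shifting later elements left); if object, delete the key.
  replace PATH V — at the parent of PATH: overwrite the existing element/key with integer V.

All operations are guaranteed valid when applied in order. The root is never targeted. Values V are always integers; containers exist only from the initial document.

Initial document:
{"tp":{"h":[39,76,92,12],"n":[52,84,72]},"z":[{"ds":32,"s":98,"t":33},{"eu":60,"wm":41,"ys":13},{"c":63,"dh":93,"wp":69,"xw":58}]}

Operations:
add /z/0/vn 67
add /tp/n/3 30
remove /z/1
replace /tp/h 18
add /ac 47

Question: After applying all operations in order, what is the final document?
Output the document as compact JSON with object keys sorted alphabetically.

After op 1 (add /z/0/vn 67): {"tp":{"h":[39,76,92,12],"n":[52,84,72]},"z":[{"ds":32,"s":98,"t":33,"vn":67},{"eu":60,"wm":41,"ys":13},{"c":63,"dh":93,"wp":69,"xw":58}]}
After op 2 (add /tp/n/3 30): {"tp":{"h":[39,76,92,12],"n":[52,84,72,30]},"z":[{"ds":32,"s":98,"t":33,"vn":67},{"eu":60,"wm":41,"ys":13},{"c":63,"dh":93,"wp":69,"xw":58}]}
After op 3 (remove /z/1): {"tp":{"h":[39,76,92,12],"n":[52,84,72,30]},"z":[{"ds":32,"s":98,"t":33,"vn":67},{"c":63,"dh":93,"wp":69,"xw":58}]}
After op 4 (replace /tp/h 18): {"tp":{"h":18,"n":[52,84,72,30]},"z":[{"ds":32,"s":98,"t":33,"vn":67},{"c":63,"dh":93,"wp":69,"xw":58}]}
After op 5 (add /ac 47): {"ac":47,"tp":{"h":18,"n":[52,84,72,30]},"z":[{"ds":32,"s":98,"t":33,"vn":67},{"c":63,"dh":93,"wp":69,"xw":58}]}

Answer: {"ac":47,"tp":{"h":18,"n":[52,84,72,30]},"z":[{"ds":32,"s":98,"t":33,"vn":67},{"c":63,"dh":93,"wp":69,"xw":58}]}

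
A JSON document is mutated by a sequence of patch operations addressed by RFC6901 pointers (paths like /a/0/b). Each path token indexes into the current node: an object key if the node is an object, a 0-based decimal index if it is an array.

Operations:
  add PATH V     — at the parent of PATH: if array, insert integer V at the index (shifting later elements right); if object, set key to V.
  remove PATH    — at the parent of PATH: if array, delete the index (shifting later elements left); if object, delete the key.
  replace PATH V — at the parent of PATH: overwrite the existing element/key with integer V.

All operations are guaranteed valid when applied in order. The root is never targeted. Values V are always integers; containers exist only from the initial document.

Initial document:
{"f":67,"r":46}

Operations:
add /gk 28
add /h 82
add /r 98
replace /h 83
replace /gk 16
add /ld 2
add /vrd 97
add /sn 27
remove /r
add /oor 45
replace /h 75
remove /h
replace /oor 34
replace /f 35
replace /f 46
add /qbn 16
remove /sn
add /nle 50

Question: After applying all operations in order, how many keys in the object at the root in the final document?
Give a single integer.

Answer: 7

Derivation:
After op 1 (add /gk 28): {"f":67,"gk":28,"r":46}
After op 2 (add /h 82): {"f":67,"gk":28,"h":82,"r":46}
After op 3 (add /r 98): {"f":67,"gk":28,"h":82,"r":98}
After op 4 (replace /h 83): {"f":67,"gk":28,"h":83,"r":98}
After op 5 (replace /gk 16): {"f":67,"gk":16,"h":83,"r":98}
After op 6 (add /ld 2): {"f":67,"gk":16,"h":83,"ld":2,"r":98}
After op 7 (add /vrd 97): {"f":67,"gk":16,"h":83,"ld":2,"r":98,"vrd":97}
After op 8 (add /sn 27): {"f":67,"gk":16,"h":83,"ld":2,"r":98,"sn":27,"vrd":97}
After op 9 (remove /r): {"f":67,"gk":16,"h":83,"ld":2,"sn":27,"vrd":97}
After op 10 (add /oor 45): {"f":67,"gk":16,"h":83,"ld":2,"oor":45,"sn":27,"vrd":97}
After op 11 (replace /h 75): {"f":67,"gk":16,"h":75,"ld":2,"oor":45,"sn":27,"vrd":97}
After op 12 (remove /h): {"f":67,"gk":16,"ld":2,"oor":45,"sn":27,"vrd":97}
After op 13 (replace /oor 34): {"f":67,"gk":16,"ld":2,"oor":34,"sn":27,"vrd":97}
After op 14 (replace /f 35): {"f":35,"gk":16,"ld":2,"oor":34,"sn":27,"vrd":97}
After op 15 (replace /f 46): {"f":46,"gk":16,"ld":2,"oor":34,"sn":27,"vrd":97}
After op 16 (add /qbn 16): {"f":46,"gk":16,"ld":2,"oor":34,"qbn":16,"sn":27,"vrd":97}
After op 17 (remove /sn): {"f":46,"gk":16,"ld":2,"oor":34,"qbn":16,"vrd":97}
After op 18 (add /nle 50): {"f":46,"gk":16,"ld":2,"nle":50,"oor":34,"qbn":16,"vrd":97}
Size at the root: 7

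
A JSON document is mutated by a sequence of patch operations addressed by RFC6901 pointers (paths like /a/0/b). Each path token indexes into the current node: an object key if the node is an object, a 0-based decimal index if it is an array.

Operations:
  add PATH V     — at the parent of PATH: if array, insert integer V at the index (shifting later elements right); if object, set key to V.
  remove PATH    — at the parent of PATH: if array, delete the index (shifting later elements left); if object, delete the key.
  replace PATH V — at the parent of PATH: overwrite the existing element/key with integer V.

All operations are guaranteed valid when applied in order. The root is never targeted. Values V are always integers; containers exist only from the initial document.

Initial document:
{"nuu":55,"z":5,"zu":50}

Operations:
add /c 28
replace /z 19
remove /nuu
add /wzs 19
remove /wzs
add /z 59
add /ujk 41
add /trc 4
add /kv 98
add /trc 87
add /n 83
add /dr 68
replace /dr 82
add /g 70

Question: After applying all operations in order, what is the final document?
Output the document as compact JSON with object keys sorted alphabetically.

After op 1 (add /c 28): {"c":28,"nuu":55,"z":5,"zu":50}
After op 2 (replace /z 19): {"c":28,"nuu":55,"z":19,"zu":50}
After op 3 (remove /nuu): {"c":28,"z":19,"zu":50}
After op 4 (add /wzs 19): {"c":28,"wzs":19,"z":19,"zu":50}
After op 5 (remove /wzs): {"c":28,"z":19,"zu":50}
After op 6 (add /z 59): {"c":28,"z":59,"zu":50}
After op 7 (add /ujk 41): {"c":28,"ujk":41,"z":59,"zu":50}
After op 8 (add /trc 4): {"c":28,"trc":4,"ujk":41,"z":59,"zu":50}
After op 9 (add /kv 98): {"c":28,"kv":98,"trc":4,"ujk":41,"z":59,"zu":50}
After op 10 (add /trc 87): {"c":28,"kv":98,"trc":87,"ujk":41,"z":59,"zu":50}
After op 11 (add /n 83): {"c":28,"kv":98,"n":83,"trc":87,"ujk":41,"z":59,"zu":50}
After op 12 (add /dr 68): {"c":28,"dr":68,"kv":98,"n":83,"trc":87,"ujk":41,"z":59,"zu":50}
After op 13 (replace /dr 82): {"c":28,"dr":82,"kv":98,"n":83,"trc":87,"ujk":41,"z":59,"zu":50}
After op 14 (add /g 70): {"c":28,"dr":82,"g":70,"kv":98,"n":83,"trc":87,"ujk":41,"z":59,"zu":50}

Answer: {"c":28,"dr":82,"g":70,"kv":98,"n":83,"trc":87,"ujk":41,"z":59,"zu":50}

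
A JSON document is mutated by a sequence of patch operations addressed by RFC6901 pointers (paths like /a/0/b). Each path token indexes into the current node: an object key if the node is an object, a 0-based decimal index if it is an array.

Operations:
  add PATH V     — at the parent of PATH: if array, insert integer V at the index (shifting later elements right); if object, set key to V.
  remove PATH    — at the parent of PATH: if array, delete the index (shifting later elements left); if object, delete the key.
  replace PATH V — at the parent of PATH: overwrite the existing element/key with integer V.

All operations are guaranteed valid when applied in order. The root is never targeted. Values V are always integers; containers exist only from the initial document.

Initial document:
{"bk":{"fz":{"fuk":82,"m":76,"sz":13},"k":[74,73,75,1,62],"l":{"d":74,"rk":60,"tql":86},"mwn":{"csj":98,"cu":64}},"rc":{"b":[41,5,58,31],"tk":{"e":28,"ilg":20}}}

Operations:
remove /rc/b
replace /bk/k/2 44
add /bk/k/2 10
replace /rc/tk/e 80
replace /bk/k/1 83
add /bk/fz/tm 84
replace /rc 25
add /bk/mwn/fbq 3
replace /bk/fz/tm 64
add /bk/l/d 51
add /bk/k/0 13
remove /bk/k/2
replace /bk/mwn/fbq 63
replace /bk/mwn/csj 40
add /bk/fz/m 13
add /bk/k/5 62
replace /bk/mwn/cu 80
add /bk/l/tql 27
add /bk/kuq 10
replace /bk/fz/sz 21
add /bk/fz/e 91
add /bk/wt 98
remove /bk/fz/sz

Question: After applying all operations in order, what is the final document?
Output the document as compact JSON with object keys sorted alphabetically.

After op 1 (remove /rc/b): {"bk":{"fz":{"fuk":82,"m":76,"sz":13},"k":[74,73,75,1,62],"l":{"d":74,"rk":60,"tql":86},"mwn":{"csj":98,"cu":64}},"rc":{"tk":{"e":28,"ilg":20}}}
After op 2 (replace /bk/k/2 44): {"bk":{"fz":{"fuk":82,"m":76,"sz":13},"k":[74,73,44,1,62],"l":{"d":74,"rk":60,"tql":86},"mwn":{"csj":98,"cu":64}},"rc":{"tk":{"e":28,"ilg":20}}}
After op 3 (add /bk/k/2 10): {"bk":{"fz":{"fuk":82,"m":76,"sz":13},"k":[74,73,10,44,1,62],"l":{"d":74,"rk":60,"tql":86},"mwn":{"csj":98,"cu":64}},"rc":{"tk":{"e":28,"ilg":20}}}
After op 4 (replace /rc/tk/e 80): {"bk":{"fz":{"fuk":82,"m":76,"sz":13},"k":[74,73,10,44,1,62],"l":{"d":74,"rk":60,"tql":86},"mwn":{"csj":98,"cu":64}},"rc":{"tk":{"e":80,"ilg":20}}}
After op 5 (replace /bk/k/1 83): {"bk":{"fz":{"fuk":82,"m":76,"sz":13},"k":[74,83,10,44,1,62],"l":{"d":74,"rk":60,"tql":86},"mwn":{"csj":98,"cu":64}},"rc":{"tk":{"e":80,"ilg":20}}}
After op 6 (add /bk/fz/tm 84): {"bk":{"fz":{"fuk":82,"m":76,"sz":13,"tm":84},"k":[74,83,10,44,1,62],"l":{"d":74,"rk":60,"tql":86},"mwn":{"csj":98,"cu":64}},"rc":{"tk":{"e":80,"ilg":20}}}
After op 7 (replace /rc 25): {"bk":{"fz":{"fuk":82,"m":76,"sz":13,"tm":84},"k":[74,83,10,44,1,62],"l":{"d":74,"rk":60,"tql":86},"mwn":{"csj":98,"cu":64}},"rc":25}
After op 8 (add /bk/mwn/fbq 3): {"bk":{"fz":{"fuk":82,"m":76,"sz":13,"tm":84},"k":[74,83,10,44,1,62],"l":{"d":74,"rk":60,"tql":86},"mwn":{"csj":98,"cu":64,"fbq":3}},"rc":25}
After op 9 (replace /bk/fz/tm 64): {"bk":{"fz":{"fuk":82,"m":76,"sz":13,"tm":64},"k":[74,83,10,44,1,62],"l":{"d":74,"rk":60,"tql":86},"mwn":{"csj":98,"cu":64,"fbq":3}},"rc":25}
After op 10 (add /bk/l/d 51): {"bk":{"fz":{"fuk":82,"m":76,"sz":13,"tm":64},"k":[74,83,10,44,1,62],"l":{"d":51,"rk":60,"tql":86},"mwn":{"csj":98,"cu":64,"fbq":3}},"rc":25}
After op 11 (add /bk/k/0 13): {"bk":{"fz":{"fuk":82,"m":76,"sz":13,"tm":64},"k":[13,74,83,10,44,1,62],"l":{"d":51,"rk":60,"tql":86},"mwn":{"csj":98,"cu":64,"fbq":3}},"rc":25}
After op 12 (remove /bk/k/2): {"bk":{"fz":{"fuk":82,"m":76,"sz":13,"tm":64},"k":[13,74,10,44,1,62],"l":{"d":51,"rk":60,"tql":86},"mwn":{"csj":98,"cu":64,"fbq":3}},"rc":25}
After op 13 (replace /bk/mwn/fbq 63): {"bk":{"fz":{"fuk":82,"m":76,"sz":13,"tm":64},"k":[13,74,10,44,1,62],"l":{"d":51,"rk":60,"tql":86},"mwn":{"csj":98,"cu":64,"fbq":63}},"rc":25}
After op 14 (replace /bk/mwn/csj 40): {"bk":{"fz":{"fuk":82,"m":76,"sz":13,"tm":64},"k":[13,74,10,44,1,62],"l":{"d":51,"rk":60,"tql":86},"mwn":{"csj":40,"cu":64,"fbq":63}},"rc":25}
After op 15 (add /bk/fz/m 13): {"bk":{"fz":{"fuk":82,"m":13,"sz":13,"tm":64},"k":[13,74,10,44,1,62],"l":{"d":51,"rk":60,"tql":86},"mwn":{"csj":40,"cu":64,"fbq":63}},"rc":25}
After op 16 (add /bk/k/5 62): {"bk":{"fz":{"fuk":82,"m":13,"sz":13,"tm":64},"k":[13,74,10,44,1,62,62],"l":{"d":51,"rk":60,"tql":86},"mwn":{"csj":40,"cu":64,"fbq":63}},"rc":25}
After op 17 (replace /bk/mwn/cu 80): {"bk":{"fz":{"fuk":82,"m":13,"sz":13,"tm":64},"k":[13,74,10,44,1,62,62],"l":{"d":51,"rk":60,"tql":86},"mwn":{"csj":40,"cu":80,"fbq":63}},"rc":25}
After op 18 (add /bk/l/tql 27): {"bk":{"fz":{"fuk":82,"m":13,"sz":13,"tm":64},"k":[13,74,10,44,1,62,62],"l":{"d":51,"rk":60,"tql":27},"mwn":{"csj":40,"cu":80,"fbq":63}},"rc":25}
After op 19 (add /bk/kuq 10): {"bk":{"fz":{"fuk":82,"m":13,"sz":13,"tm":64},"k":[13,74,10,44,1,62,62],"kuq":10,"l":{"d":51,"rk":60,"tql":27},"mwn":{"csj":40,"cu":80,"fbq":63}},"rc":25}
After op 20 (replace /bk/fz/sz 21): {"bk":{"fz":{"fuk":82,"m":13,"sz":21,"tm":64},"k":[13,74,10,44,1,62,62],"kuq":10,"l":{"d":51,"rk":60,"tql":27},"mwn":{"csj":40,"cu":80,"fbq":63}},"rc":25}
After op 21 (add /bk/fz/e 91): {"bk":{"fz":{"e":91,"fuk":82,"m":13,"sz":21,"tm":64},"k":[13,74,10,44,1,62,62],"kuq":10,"l":{"d":51,"rk":60,"tql":27},"mwn":{"csj":40,"cu":80,"fbq":63}},"rc":25}
After op 22 (add /bk/wt 98): {"bk":{"fz":{"e":91,"fuk":82,"m":13,"sz":21,"tm":64},"k":[13,74,10,44,1,62,62],"kuq":10,"l":{"d":51,"rk":60,"tql":27},"mwn":{"csj":40,"cu":80,"fbq":63},"wt":98},"rc":25}
After op 23 (remove /bk/fz/sz): {"bk":{"fz":{"e":91,"fuk":82,"m":13,"tm":64},"k":[13,74,10,44,1,62,62],"kuq":10,"l":{"d":51,"rk":60,"tql":27},"mwn":{"csj":40,"cu":80,"fbq":63},"wt":98},"rc":25}

Answer: {"bk":{"fz":{"e":91,"fuk":82,"m":13,"tm":64},"k":[13,74,10,44,1,62,62],"kuq":10,"l":{"d":51,"rk":60,"tql":27},"mwn":{"csj":40,"cu":80,"fbq":63},"wt":98},"rc":25}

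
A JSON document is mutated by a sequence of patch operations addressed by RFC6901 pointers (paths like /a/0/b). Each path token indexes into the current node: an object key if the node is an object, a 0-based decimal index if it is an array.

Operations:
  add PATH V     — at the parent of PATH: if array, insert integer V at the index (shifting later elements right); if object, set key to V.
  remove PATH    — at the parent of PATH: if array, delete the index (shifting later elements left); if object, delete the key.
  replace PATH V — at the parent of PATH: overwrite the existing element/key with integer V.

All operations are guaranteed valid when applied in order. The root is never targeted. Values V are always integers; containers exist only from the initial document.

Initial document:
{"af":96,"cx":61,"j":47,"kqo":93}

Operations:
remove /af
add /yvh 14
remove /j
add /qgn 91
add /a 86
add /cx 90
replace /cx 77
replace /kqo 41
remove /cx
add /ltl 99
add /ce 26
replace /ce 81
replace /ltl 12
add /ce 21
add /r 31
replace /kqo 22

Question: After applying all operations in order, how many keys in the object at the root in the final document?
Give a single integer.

Answer: 7

Derivation:
After op 1 (remove /af): {"cx":61,"j":47,"kqo":93}
After op 2 (add /yvh 14): {"cx":61,"j":47,"kqo":93,"yvh":14}
After op 3 (remove /j): {"cx":61,"kqo":93,"yvh":14}
After op 4 (add /qgn 91): {"cx":61,"kqo":93,"qgn":91,"yvh":14}
After op 5 (add /a 86): {"a":86,"cx":61,"kqo":93,"qgn":91,"yvh":14}
After op 6 (add /cx 90): {"a":86,"cx":90,"kqo":93,"qgn":91,"yvh":14}
After op 7 (replace /cx 77): {"a":86,"cx":77,"kqo":93,"qgn":91,"yvh":14}
After op 8 (replace /kqo 41): {"a":86,"cx":77,"kqo":41,"qgn":91,"yvh":14}
After op 9 (remove /cx): {"a":86,"kqo":41,"qgn":91,"yvh":14}
After op 10 (add /ltl 99): {"a":86,"kqo":41,"ltl":99,"qgn":91,"yvh":14}
After op 11 (add /ce 26): {"a":86,"ce":26,"kqo":41,"ltl":99,"qgn":91,"yvh":14}
After op 12 (replace /ce 81): {"a":86,"ce":81,"kqo":41,"ltl":99,"qgn":91,"yvh":14}
After op 13 (replace /ltl 12): {"a":86,"ce":81,"kqo":41,"ltl":12,"qgn":91,"yvh":14}
After op 14 (add /ce 21): {"a":86,"ce":21,"kqo":41,"ltl":12,"qgn":91,"yvh":14}
After op 15 (add /r 31): {"a":86,"ce":21,"kqo":41,"ltl":12,"qgn":91,"r":31,"yvh":14}
After op 16 (replace /kqo 22): {"a":86,"ce":21,"kqo":22,"ltl":12,"qgn":91,"r":31,"yvh":14}
Size at the root: 7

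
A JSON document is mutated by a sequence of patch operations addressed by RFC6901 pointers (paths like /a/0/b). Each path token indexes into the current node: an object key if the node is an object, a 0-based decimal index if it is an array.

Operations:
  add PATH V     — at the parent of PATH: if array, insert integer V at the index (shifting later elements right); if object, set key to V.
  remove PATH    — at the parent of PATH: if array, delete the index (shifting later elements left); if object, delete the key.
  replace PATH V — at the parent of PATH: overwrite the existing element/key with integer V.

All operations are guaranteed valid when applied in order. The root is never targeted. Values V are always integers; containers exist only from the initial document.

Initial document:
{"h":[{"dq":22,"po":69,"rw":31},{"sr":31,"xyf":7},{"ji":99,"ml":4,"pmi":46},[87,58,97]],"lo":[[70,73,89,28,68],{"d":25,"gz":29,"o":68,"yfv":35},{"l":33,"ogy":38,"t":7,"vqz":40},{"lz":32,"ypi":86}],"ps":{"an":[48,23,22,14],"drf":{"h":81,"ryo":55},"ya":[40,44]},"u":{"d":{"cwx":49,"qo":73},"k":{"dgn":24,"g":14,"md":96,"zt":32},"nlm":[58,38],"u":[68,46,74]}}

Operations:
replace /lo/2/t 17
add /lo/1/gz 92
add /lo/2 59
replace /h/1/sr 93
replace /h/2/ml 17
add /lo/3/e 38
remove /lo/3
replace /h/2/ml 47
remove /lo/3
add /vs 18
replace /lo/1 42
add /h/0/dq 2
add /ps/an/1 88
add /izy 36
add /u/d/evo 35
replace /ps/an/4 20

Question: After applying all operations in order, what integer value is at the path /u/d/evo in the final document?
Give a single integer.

After op 1 (replace /lo/2/t 17): {"h":[{"dq":22,"po":69,"rw":31},{"sr":31,"xyf":7},{"ji":99,"ml":4,"pmi":46},[87,58,97]],"lo":[[70,73,89,28,68],{"d":25,"gz":29,"o":68,"yfv":35},{"l":33,"ogy":38,"t":17,"vqz":40},{"lz":32,"ypi":86}],"ps":{"an":[48,23,22,14],"drf":{"h":81,"ryo":55},"ya":[40,44]},"u":{"d":{"cwx":49,"qo":73},"k":{"dgn":24,"g":14,"md":96,"zt":32},"nlm":[58,38],"u":[68,46,74]}}
After op 2 (add /lo/1/gz 92): {"h":[{"dq":22,"po":69,"rw":31},{"sr":31,"xyf":7},{"ji":99,"ml":4,"pmi":46},[87,58,97]],"lo":[[70,73,89,28,68],{"d":25,"gz":92,"o":68,"yfv":35},{"l":33,"ogy":38,"t":17,"vqz":40},{"lz":32,"ypi":86}],"ps":{"an":[48,23,22,14],"drf":{"h":81,"ryo":55},"ya":[40,44]},"u":{"d":{"cwx":49,"qo":73},"k":{"dgn":24,"g":14,"md":96,"zt":32},"nlm":[58,38],"u":[68,46,74]}}
After op 3 (add /lo/2 59): {"h":[{"dq":22,"po":69,"rw":31},{"sr":31,"xyf":7},{"ji":99,"ml":4,"pmi":46},[87,58,97]],"lo":[[70,73,89,28,68],{"d":25,"gz":92,"o":68,"yfv":35},59,{"l":33,"ogy":38,"t":17,"vqz":40},{"lz":32,"ypi":86}],"ps":{"an":[48,23,22,14],"drf":{"h":81,"ryo":55},"ya":[40,44]},"u":{"d":{"cwx":49,"qo":73},"k":{"dgn":24,"g":14,"md":96,"zt":32},"nlm":[58,38],"u":[68,46,74]}}
After op 4 (replace /h/1/sr 93): {"h":[{"dq":22,"po":69,"rw":31},{"sr":93,"xyf":7},{"ji":99,"ml":4,"pmi":46},[87,58,97]],"lo":[[70,73,89,28,68],{"d":25,"gz":92,"o":68,"yfv":35},59,{"l":33,"ogy":38,"t":17,"vqz":40},{"lz":32,"ypi":86}],"ps":{"an":[48,23,22,14],"drf":{"h":81,"ryo":55},"ya":[40,44]},"u":{"d":{"cwx":49,"qo":73},"k":{"dgn":24,"g":14,"md":96,"zt":32},"nlm":[58,38],"u":[68,46,74]}}
After op 5 (replace /h/2/ml 17): {"h":[{"dq":22,"po":69,"rw":31},{"sr":93,"xyf":7},{"ji":99,"ml":17,"pmi":46},[87,58,97]],"lo":[[70,73,89,28,68],{"d":25,"gz":92,"o":68,"yfv":35},59,{"l":33,"ogy":38,"t":17,"vqz":40},{"lz":32,"ypi":86}],"ps":{"an":[48,23,22,14],"drf":{"h":81,"ryo":55},"ya":[40,44]},"u":{"d":{"cwx":49,"qo":73},"k":{"dgn":24,"g":14,"md":96,"zt":32},"nlm":[58,38],"u":[68,46,74]}}
After op 6 (add /lo/3/e 38): {"h":[{"dq":22,"po":69,"rw":31},{"sr":93,"xyf":7},{"ji":99,"ml":17,"pmi":46},[87,58,97]],"lo":[[70,73,89,28,68],{"d":25,"gz":92,"o":68,"yfv":35},59,{"e":38,"l":33,"ogy":38,"t":17,"vqz":40},{"lz":32,"ypi":86}],"ps":{"an":[48,23,22,14],"drf":{"h":81,"ryo":55},"ya":[40,44]},"u":{"d":{"cwx":49,"qo":73},"k":{"dgn":24,"g":14,"md":96,"zt":32},"nlm":[58,38],"u":[68,46,74]}}
After op 7 (remove /lo/3): {"h":[{"dq":22,"po":69,"rw":31},{"sr":93,"xyf":7},{"ji":99,"ml":17,"pmi":46},[87,58,97]],"lo":[[70,73,89,28,68],{"d":25,"gz":92,"o":68,"yfv":35},59,{"lz":32,"ypi":86}],"ps":{"an":[48,23,22,14],"drf":{"h":81,"ryo":55},"ya":[40,44]},"u":{"d":{"cwx":49,"qo":73},"k":{"dgn":24,"g":14,"md":96,"zt":32},"nlm":[58,38],"u":[68,46,74]}}
After op 8 (replace /h/2/ml 47): {"h":[{"dq":22,"po":69,"rw":31},{"sr":93,"xyf":7},{"ji":99,"ml":47,"pmi":46},[87,58,97]],"lo":[[70,73,89,28,68],{"d":25,"gz":92,"o":68,"yfv":35},59,{"lz":32,"ypi":86}],"ps":{"an":[48,23,22,14],"drf":{"h":81,"ryo":55},"ya":[40,44]},"u":{"d":{"cwx":49,"qo":73},"k":{"dgn":24,"g":14,"md":96,"zt":32},"nlm":[58,38],"u":[68,46,74]}}
After op 9 (remove /lo/3): {"h":[{"dq":22,"po":69,"rw":31},{"sr":93,"xyf":7},{"ji":99,"ml":47,"pmi":46},[87,58,97]],"lo":[[70,73,89,28,68],{"d":25,"gz":92,"o":68,"yfv":35},59],"ps":{"an":[48,23,22,14],"drf":{"h":81,"ryo":55},"ya":[40,44]},"u":{"d":{"cwx":49,"qo":73},"k":{"dgn":24,"g":14,"md":96,"zt":32},"nlm":[58,38],"u":[68,46,74]}}
After op 10 (add /vs 18): {"h":[{"dq":22,"po":69,"rw":31},{"sr":93,"xyf":7},{"ji":99,"ml":47,"pmi":46},[87,58,97]],"lo":[[70,73,89,28,68],{"d":25,"gz":92,"o":68,"yfv":35},59],"ps":{"an":[48,23,22,14],"drf":{"h":81,"ryo":55},"ya":[40,44]},"u":{"d":{"cwx":49,"qo":73},"k":{"dgn":24,"g":14,"md":96,"zt":32},"nlm":[58,38],"u":[68,46,74]},"vs":18}
After op 11 (replace /lo/1 42): {"h":[{"dq":22,"po":69,"rw":31},{"sr":93,"xyf":7},{"ji":99,"ml":47,"pmi":46},[87,58,97]],"lo":[[70,73,89,28,68],42,59],"ps":{"an":[48,23,22,14],"drf":{"h":81,"ryo":55},"ya":[40,44]},"u":{"d":{"cwx":49,"qo":73},"k":{"dgn":24,"g":14,"md":96,"zt":32},"nlm":[58,38],"u":[68,46,74]},"vs":18}
After op 12 (add /h/0/dq 2): {"h":[{"dq":2,"po":69,"rw":31},{"sr":93,"xyf":7},{"ji":99,"ml":47,"pmi":46},[87,58,97]],"lo":[[70,73,89,28,68],42,59],"ps":{"an":[48,23,22,14],"drf":{"h":81,"ryo":55},"ya":[40,44]},"u":{"d":{"cwx":49,"qo":73},"k":{"dgn":24,"g":14,"md":96,"zt":32},"nlm":[58,38],"u":[68,46,74]},"vs":18}
After op 13 (add /ps/an/1 88): {"h":[{"dq":2,"po":69,"rw":31},{"sr":93,"xyf":7},{"ji":99,"ml":47,"pmi":46},[87,58,97]],"lo":[[70,73,89,28,68],42,59],"ps":{"an":[48,88,23,22,14],"drf":{"h":81,"ryo":55},"ya":[40,44]},"u":{"d":{"cwx":49,"qo":73},"k":{"dgn":24,"g":14,"md":96,"zt":32},"nlm":[58,38],"u":[68,46,74]},"vs":18}
After op 14 (add /izy 36): {"h":[{"dq":2,"po":69,"rw":31},{"sr":93,"xyf":7},{"ji":99,"ml":47,"pmi":46},[87,58,97]],"izy":36,"lo":[[70,73,89,28,68],42,59],"ps":{"an":[48,88,23,22,14],"drf":{"h":81,"ryo":55},"ya":[40,44]},"u":{"d":{"cwx":49,"qo":73},"k":{"dgn":24,"g":14,"md":96,"zt":32},"nlm":[58,38],"u":[68,46,74]},"vs":18}
After op 15 (add /u/d/evo 35): {"h":[{"dq":2,"po":69,"rw":31},{"sr":93,"xyf":7},{"ji":99,"ml":47,"pmi":46},[87,58,97]],"izy":36,"lo":[[70,73,89,28,68],42,59],"ps":{"an":[48,88,23,22,14],"drf":{"h":81,"ryo":55},"ya":[40,44]},"u":{"d":{"cwx":49,"evo":35,"qo":73},"k":{"dgn":24,"g":14,"md":96,"zt":32},"nlm":[58,38],"u":[68,46,74]},"vs":18}
After op 16 (replace /ps/an/4 20): {"h":[{"dq":2,"po":69,"rw":31},{"sr":93,"xyf":7},{"ji":99,"ml":47,"pmi":46},[87,58,97]],"izy":36,"lo":[[70,73,89,28,68],42,59],"ps":{"an":[48,88,23,22,20],"drf":{"h":81,"ryo":55},"ya":[40,44]},"u":{"d":{"cwx":49,"evo":35,"qo":73},"k":{"dgn":24,"g":14,"md":96,"zt":32},"nlm":[58,38],"u":[68,46,74]},"vs":18}
Value at /u/d/evo: 35

Answer: 35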